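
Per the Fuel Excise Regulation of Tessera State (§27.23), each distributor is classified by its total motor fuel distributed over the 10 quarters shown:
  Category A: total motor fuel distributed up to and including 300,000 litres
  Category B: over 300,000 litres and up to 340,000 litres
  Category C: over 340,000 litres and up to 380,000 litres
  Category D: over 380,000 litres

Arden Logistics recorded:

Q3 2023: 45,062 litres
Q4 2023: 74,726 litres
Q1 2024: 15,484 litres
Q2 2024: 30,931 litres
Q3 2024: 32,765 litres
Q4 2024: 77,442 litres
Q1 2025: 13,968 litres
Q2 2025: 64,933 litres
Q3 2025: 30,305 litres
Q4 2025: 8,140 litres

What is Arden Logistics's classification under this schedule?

Category D

Total motor fuel distributed: 45,062 litres + 74,726 litres + 15,484 litres + 30,931 litres + 32,765 litres + 77,442 litres + 13,968 litres + 64,933 litres + 30,305 litres + 8,140 litres = 393,756 litres.
393,756 litres > 380,000 litres, so Category D applies.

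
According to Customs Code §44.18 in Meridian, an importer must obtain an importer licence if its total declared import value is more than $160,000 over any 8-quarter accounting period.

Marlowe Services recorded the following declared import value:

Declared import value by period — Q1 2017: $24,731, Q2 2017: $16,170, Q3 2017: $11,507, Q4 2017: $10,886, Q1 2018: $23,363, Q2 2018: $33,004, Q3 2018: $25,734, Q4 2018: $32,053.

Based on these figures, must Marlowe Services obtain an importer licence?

Yes

Total declared import value: $24,731 + $16,170 + $11,507 + $10,886 + $23,363 + $33,004 + $25,734 + $32,053 = $177,448.
$177,448 > $160,000, so the threshold is exceeded.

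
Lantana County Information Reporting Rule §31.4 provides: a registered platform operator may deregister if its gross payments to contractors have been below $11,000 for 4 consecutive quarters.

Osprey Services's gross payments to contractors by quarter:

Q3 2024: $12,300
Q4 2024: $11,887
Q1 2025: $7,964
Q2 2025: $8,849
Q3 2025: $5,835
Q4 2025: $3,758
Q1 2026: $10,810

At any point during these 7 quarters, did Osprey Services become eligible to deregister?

Yes

Quarters below $11,000: Q1 2025, Q2 2025, Q3 2025, Q4 2025, Q1 2026.
Longest run of consecutive quarters below the threshold: 5.
5 ≥ 4, so Osprey Services became eligible.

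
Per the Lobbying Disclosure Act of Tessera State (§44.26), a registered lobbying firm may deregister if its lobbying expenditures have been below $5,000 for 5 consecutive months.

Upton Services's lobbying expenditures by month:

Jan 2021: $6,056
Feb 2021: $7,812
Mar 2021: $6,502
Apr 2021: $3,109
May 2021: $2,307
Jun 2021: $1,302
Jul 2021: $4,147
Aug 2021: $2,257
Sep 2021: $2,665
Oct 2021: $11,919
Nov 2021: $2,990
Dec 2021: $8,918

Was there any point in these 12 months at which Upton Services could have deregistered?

Yes

Months below $5,000: Apr 2021, May 2021, Jun 2021, Jul 2021, Aug 2021, Sep 2021, Nov 2021.
Longest run of consecutive months below the threshold: 6.
6 ≥ 5, so Upton Services became eligible.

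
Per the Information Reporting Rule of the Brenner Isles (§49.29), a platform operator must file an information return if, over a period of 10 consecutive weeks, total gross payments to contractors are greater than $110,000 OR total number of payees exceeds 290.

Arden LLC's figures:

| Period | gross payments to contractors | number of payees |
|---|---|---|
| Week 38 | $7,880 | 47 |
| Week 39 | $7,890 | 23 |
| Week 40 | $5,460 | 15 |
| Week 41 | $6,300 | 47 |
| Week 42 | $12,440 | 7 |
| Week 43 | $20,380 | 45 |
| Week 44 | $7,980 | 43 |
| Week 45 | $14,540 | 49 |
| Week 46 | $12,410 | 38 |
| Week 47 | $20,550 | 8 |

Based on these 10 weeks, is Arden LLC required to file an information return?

Yes

Total gross payments to contractors: $7,880 + $7,890 + $5,460 + $6,300 + $12,440 + $20,380 + $7,980 + $14,540 + $12,410 + $20,550 = $115,830 (> $110,000).
Total number of payees: 47 + 23 + 15 + 47 + 7 + 45 + 43 + 49 + 38 + 8 = 322 (> 290).
The test is 'or': at least one threshold is exceeded.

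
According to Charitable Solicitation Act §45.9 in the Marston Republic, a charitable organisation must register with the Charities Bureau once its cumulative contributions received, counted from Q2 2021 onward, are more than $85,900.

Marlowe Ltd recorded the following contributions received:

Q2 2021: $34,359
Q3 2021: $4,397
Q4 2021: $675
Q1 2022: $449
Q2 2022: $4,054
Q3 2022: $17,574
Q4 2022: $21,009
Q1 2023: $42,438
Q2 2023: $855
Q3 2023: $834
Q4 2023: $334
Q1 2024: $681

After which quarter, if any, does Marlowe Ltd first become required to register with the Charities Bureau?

Q1 2023

Through Q2 2021: $34,359
Through Q3 2021: $38,756
Through Q4 2021: $39,431
Through Q1 2022: $39,880
Through Q2 2022: $43,934
Through Q3 2022: $61,508
Through Q4 2022: $82,517
Through Q1 2023: $124,955 ← exceeds threshold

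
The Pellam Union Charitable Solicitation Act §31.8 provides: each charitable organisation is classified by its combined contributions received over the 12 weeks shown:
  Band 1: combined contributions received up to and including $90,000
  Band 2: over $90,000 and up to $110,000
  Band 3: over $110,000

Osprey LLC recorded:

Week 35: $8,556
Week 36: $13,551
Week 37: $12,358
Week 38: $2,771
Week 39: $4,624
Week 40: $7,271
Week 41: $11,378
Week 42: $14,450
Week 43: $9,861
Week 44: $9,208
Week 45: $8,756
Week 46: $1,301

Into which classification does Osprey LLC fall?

Combined contributions received: $8,556 + $13,551 + $12,358 + $2,771 + $4,624 + $7,271 + $11,378 + $14,450 + $9,861 + $9,208 + $8,756 + $1,301 = $104,085.
$90,000 < $104,085 ≤ $110,000, so Band 2 applies.

Band 2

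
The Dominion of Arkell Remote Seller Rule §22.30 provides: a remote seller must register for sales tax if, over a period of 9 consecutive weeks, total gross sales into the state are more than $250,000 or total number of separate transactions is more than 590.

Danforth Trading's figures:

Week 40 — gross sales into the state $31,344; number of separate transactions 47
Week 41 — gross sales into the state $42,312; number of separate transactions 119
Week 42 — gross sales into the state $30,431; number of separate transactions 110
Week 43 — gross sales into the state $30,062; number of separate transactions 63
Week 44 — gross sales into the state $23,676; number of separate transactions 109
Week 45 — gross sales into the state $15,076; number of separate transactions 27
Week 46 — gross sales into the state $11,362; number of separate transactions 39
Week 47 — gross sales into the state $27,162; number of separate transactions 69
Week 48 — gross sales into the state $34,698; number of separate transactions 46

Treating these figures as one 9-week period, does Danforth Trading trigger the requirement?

Total gross sales into the state: $31,344 + $42,312 + $30,431 + $30,062 + $23,676 + $15,076 + $11,362 + $27,162 + $34,698 = $246,123 (≤ $250,000).
Total number of separate transactions: 47 + 119 + 110 + 63 + 109 + 27 + 39 + 69 + 46 = 629 (> 590).
The test is 'or': at least one threshold is exceeded.

Yes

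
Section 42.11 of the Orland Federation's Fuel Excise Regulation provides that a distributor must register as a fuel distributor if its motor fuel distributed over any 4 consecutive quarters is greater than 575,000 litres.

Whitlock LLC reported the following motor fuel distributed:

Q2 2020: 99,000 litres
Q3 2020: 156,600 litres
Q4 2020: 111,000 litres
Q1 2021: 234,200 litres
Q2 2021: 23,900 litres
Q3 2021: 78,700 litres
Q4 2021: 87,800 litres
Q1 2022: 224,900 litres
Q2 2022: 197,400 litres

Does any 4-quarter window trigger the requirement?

Q2 2020–Q1 2021: 99,000 litres + 156,600 litres + 111,000 litres + 234,200 litres = 600,800 litres (over)
Q3 2020–Q2 2021: 156,600 litres + 111,000 litres + 234,200 litres + 23,900 litres = 525,700 litres (under)
Q4 2020–Q3 2021: 111,000 litres + 234,200 litres + 23,900 litres + 78,700 litres = 447,800 litres (under)
Q1 2021–Q4 2021: 234,200 litres + 23,900 litres + 78,700 litres + 87,800 litres = 424,600 litres (under)
Q2 2021–Q1 2022: 23,900 litres + 78,700 litres + 87,800 litres + 224,900 litres = 415,300 litres (under)
Q3 2021–Q2 2022: 78,700 litres + 87,800 litres + 224,900 litres + 197,400 litres = 588,800 litres (over)
At least one window exceeds 575,000 litres.

Yes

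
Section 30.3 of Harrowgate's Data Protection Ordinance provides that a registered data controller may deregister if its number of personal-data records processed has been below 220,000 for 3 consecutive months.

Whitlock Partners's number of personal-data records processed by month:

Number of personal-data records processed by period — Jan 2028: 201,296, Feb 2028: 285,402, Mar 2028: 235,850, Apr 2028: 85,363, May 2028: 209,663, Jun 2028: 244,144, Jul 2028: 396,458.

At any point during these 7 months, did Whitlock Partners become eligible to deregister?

Months below 220,000: Jan 2028, Apr 2028, May 2028.
Longest run of consecutive months below the threshold: 2.
2 < 3, so Whitlock Partners never became eligible.

No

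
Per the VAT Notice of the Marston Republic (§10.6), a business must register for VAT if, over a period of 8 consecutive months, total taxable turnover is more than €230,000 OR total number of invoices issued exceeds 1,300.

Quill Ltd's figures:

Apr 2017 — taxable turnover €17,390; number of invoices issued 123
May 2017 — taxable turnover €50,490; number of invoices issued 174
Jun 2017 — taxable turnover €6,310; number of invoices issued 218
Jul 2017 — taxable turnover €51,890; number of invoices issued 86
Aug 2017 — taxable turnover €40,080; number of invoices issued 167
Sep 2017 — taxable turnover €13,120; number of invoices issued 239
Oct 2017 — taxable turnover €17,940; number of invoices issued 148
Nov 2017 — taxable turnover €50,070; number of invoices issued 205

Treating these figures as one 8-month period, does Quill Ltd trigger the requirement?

Yes

Total taxable turnover: €17,390 + €50,490 + €6,310 + €51,890 + €40,080 + €13,120 + €17,940 + €50,070 = €247,290 (> €230,000).
Total number of invoices issued: 123 + 174 + 218 + 86 + 167 + 239 + 148 + 205 = 1,360 (> 1,300).
The test is 'or': at least one threshold is exceeded.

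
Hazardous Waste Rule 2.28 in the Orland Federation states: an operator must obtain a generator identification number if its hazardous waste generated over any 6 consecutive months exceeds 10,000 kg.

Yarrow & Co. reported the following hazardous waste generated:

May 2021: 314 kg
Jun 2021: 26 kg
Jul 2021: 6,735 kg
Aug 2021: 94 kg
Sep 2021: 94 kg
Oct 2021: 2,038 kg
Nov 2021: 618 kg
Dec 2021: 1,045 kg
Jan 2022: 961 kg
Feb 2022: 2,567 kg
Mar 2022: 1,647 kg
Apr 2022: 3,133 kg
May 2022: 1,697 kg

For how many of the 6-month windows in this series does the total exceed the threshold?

2

May 2021–Oct 2021: 314 kg + 26 kg + 6,735 kg + 94 kg + 94 kg + 2,038 kg = 9,301 kg (under)
Jun 2021–Nov 2021: 26 kg + 6,735 kg + 94 kg + 94 kg + 2,038 kg + 618 kg = 9,605 kg (under)
Jul 2021–Dec 2021: 6,735 kg + 94 kg + 94 kg + 2,038 kg + 618 kg + 1,045 kg = 10,624 kg (over)
Aug 2021–Jan 2022: 94 kg + 94 kg + 2,038 kg + 618 kg + 1,045 kg + 961 kg = 4,850 kg (under)
Sep 2021–Feb 2022: 94 kg + 2,038 kg + 618 kg + 1,045 kg + 961 kg + 2,567 kg = 7,323 kg (under)
Oct 2021–Mar 2022: 2,038 kg + 618 kg + 1,045 kg + 961 kg + 2,567 kg + 1,647 kg = 8,876 kg (under)
Nov 2021–Apr 2022: 618 kg + 1,045 kg + 961 kg + 2,567 kg + 1,647 kg + 3,133 kg = 9,971 kg (under)
Dec 2021–May 2022: 1,045 kg + 961 kg + 2,567 kg + 1,647 kg + 3,133 kg + 1,697 kg = 11,050 kg (over)
2 windows exceed the threshold.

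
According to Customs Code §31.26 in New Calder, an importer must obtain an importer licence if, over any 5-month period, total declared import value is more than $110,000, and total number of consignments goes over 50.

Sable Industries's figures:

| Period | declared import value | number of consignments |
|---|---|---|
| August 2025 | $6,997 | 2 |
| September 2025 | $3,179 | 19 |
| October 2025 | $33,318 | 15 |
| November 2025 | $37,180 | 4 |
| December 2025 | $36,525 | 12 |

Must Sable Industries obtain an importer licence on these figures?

Total declared import value: $6,997 + $3,179 + $33,318 + $37,180 + $36,525 = $117,199 (> $110,000).
Total number of consignments: 2 + 19 + 15 + 4 + 12 = 52 (> 50).
The test is 'and': both thresholds are exceeded.

Yes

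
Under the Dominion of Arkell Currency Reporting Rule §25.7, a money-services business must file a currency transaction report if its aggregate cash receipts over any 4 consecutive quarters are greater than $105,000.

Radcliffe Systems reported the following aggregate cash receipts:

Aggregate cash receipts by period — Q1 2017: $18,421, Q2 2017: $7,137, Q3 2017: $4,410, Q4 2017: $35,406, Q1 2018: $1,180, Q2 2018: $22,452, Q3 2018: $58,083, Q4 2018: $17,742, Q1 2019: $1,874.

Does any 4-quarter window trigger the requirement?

Q1 2017–Q4 2017: $18,421 + $7,137 + $4,410 + $35,406 = $65,374 (under)
Q2 2017–Q1 2018: $7,137 + $4,410 + $35,406 + $1,180 = $48,133 (under)
Q3 2017–Q2 2018: $4,410 + $35,406 + $1,180 + $22,452 = $63,448 (under)
Q4 2017–Q3 2018: $35,406 + $1,180 + $22,452 + $58,083 = $117,121 (over)
Q1 2018–Q4 2018: $1,180 + $22,452 + $58,083 + $17,742 = $99,457 (under)
Q2 2018–Q1 2019: $22,452 + $58,083 + $17,742 + $1,874 = $100,151 (under)
At least one window exceeds $105,000.

Yes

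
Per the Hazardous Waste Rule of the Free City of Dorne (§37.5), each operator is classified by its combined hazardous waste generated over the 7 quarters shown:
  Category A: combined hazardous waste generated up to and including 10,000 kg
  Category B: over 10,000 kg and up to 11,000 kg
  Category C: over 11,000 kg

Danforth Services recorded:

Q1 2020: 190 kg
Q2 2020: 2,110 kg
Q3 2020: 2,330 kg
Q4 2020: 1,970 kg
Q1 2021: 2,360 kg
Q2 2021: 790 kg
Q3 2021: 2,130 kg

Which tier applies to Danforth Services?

Combined hazardous waste generated: 190 kg + 2,110 kg + 2,330 kg + 1,970 kg + 2,360 kg + 790 kg + 2,130 kg = 11,880 kg.
11,880 kg > 11,000 kg, so Category C applies.

Category C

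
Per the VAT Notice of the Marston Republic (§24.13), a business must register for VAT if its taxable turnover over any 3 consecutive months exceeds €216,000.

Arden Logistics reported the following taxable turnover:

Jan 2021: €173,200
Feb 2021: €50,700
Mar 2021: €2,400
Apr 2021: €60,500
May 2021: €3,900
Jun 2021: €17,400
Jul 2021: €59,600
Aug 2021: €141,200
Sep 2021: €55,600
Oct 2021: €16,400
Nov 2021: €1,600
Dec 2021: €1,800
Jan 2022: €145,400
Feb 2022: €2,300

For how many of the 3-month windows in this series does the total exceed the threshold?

3

Jan 2021–Mar 2021: €173,200 + €50,700 + €2,400 = €226,300 (over)
Feb 2021–Apr 2021: €50,700 + €2,400 + €60,500 = €113,600 (under)
Mar 2021–May 2021: €2,400 + €60,500 + €3,900 = €66,800 (under)
Apr 2021–Jun 2021: €60,500 + €3,900 + €17,400 = €81,800 (under)
May 2021–Jul 2021: €3,900 + €17,400 + €59,600 = €80,900 (under)
Jun 2021–Aug 2021: €17,400 + €59,600 + €141,200 = €218,200 (over)
Jul 2021–Sep 2021: €59,600 + €141,200 + €55,600 = €256,400 (over)
Aug 2021–Oct 2021: €141,200 + €55,600 + €16,400 = €213,200 (under)
Sep 2021–Nov 2021: €55,600 + €16,400 + €1,600 = €73,600 (under)
Oct 2021–Dec 2021: €16,400 + €1,600 + €1,800 = €19,800 (under)
Nov 2021–Jan 2022: €1,600 + €1,800 + €145,400 = €148,800 (under)
Dec 2021–Feb 2022: €1,800 + €145,400 + €2,300 = €149,500 (under)
3 windows exceed the threshold.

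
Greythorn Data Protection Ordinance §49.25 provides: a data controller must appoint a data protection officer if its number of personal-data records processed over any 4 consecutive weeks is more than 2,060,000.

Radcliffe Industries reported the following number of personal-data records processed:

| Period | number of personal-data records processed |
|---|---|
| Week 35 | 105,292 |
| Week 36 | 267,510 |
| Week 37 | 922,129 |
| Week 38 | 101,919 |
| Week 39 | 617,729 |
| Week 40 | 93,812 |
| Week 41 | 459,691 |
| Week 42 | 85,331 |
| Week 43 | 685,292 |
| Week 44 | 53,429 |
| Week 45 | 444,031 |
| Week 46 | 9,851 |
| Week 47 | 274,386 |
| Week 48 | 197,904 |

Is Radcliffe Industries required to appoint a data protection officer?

No

Week 35–Week 38: 105,292 + 267,510 + 922,129 + 101,919 = 1,396,850 (under)
Week 36–Week 39: 267,510 + 922,129 + 101,919 + 617,729 = 1,909,287 (under)
Week 37–Week 40: 922,129 + 101,919 + 617,729 + 93,812 = 1,735,589 (under)
Week 38–Week 41: 101,919 + 617,729 + 93,812 + 459,691 = 1,273,151 (under)
Week 39–Week 42: 617,729 + 93,812 + 459,691 + 85,331 = 1,256,563 (under)
Week 40–Week 43: 93,812 + 459,691 + 85,331 + 685,292 = 1,324,126 (under)
Week 41–Week 44: 459,691 + 85,331 + 685,292 + 53,429 = 1,283,743 (under)
Week 42–Week 45: 85,331 + 685,292 + 53,429 + 444,031 = 1,268,083 (under)
Week 43–Week 46: 685,292 + 53,429 + 444,031 + 9,851 = 1,192,603 (under)
Week 44–Week 47: 53,429 + 444,031 + 9,851 + 274,386 = 781,697 (under)
Week 45–Week 48: 444,031 + 9,851 + 274,386 + 197,904 = 926,172 (under)
No window exceeds 2,060,000.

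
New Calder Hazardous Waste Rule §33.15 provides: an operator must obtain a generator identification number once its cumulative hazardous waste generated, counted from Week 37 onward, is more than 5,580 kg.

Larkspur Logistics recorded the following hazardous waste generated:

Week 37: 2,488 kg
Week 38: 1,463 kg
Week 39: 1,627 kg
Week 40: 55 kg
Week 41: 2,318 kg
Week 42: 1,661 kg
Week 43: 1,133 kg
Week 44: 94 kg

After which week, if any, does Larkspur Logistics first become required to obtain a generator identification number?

Through Week 37: 2,488 kg
Through Week 38: 3,951 kg
Through Week 39: 5,578 kg
Through Week 40: 5,633 kg ← exceeds threshold

Week 40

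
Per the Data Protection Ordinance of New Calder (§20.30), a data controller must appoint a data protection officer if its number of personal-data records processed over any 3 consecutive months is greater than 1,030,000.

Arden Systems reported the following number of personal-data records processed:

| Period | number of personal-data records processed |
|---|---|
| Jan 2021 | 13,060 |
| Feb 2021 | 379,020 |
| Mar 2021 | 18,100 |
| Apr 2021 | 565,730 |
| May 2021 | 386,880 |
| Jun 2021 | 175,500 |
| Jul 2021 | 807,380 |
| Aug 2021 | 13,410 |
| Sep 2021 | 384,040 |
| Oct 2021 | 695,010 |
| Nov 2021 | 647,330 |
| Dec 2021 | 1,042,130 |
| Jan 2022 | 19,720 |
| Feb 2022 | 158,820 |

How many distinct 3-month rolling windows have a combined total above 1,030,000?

8

Jan 2021–Mar 2021: 13,060 + 379,020 + 18,100 = 410,180 (under)
Feb 2021–Apr 2021: 379,020 + 18,100 + 565,730 = 962,850 (under)
Mar 2021–May 2021: 18,100 + 565,730 + 386,880 = 970,710 (under)
Apr 2021–Jun 2021: 565,730 + 386,880 + 175,500 = 1,128,110 (over)
May 2021–Jul 2021: 386,880 + 175,500 + 807,380 = 1,369,760 (over)
Jun 2021–Aug 2021: 175,500 + 807,380 + 13,410 = 996,290 (under)
Jul 2021–Sep 2021: 807,380 + 13,410 + 384,040 = 1,204,830 (over)
Aug 2021–Oct 2021: 13,410 + 384,040 + 695,010 = 1,092,460 (over)
Sep 2021–Nov 2021: 384,040 + 695,010 + 647,330 = 1,726,380 (over)
Oct 2021–Dec 2021: 695,010 + 647,330 + 1,042,130 = 2,384,470 (over)
Nov 2021–Jan 2022: 647,330 + 1,042,130 + 19,720 = 1,709,180 (over)
Dec 2021–Feb 2022: 1,042,130 + 19,720 + 158,820 = 1,220,670 (over)
8 windows exceed the threshold.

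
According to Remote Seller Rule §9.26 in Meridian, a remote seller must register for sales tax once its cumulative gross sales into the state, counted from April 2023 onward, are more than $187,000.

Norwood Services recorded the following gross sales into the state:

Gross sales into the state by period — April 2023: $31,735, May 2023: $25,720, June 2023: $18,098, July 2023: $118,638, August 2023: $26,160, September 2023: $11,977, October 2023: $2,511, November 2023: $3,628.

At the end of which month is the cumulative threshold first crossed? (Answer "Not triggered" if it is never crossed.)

July 2023

Through April 2023: $31,735
Through May 2023: $57,455
Through June 2023: $75,553
Through July 2023: $194,191 ← exceeds threshold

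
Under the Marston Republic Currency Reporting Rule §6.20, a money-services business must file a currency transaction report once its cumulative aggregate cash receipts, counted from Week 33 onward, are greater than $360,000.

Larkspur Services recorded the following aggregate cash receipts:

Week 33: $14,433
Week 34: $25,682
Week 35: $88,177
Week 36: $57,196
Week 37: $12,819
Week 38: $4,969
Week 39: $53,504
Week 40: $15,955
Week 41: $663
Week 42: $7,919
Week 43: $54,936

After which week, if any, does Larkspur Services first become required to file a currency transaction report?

Through Week 33: $14,433
Through Week 34: $40,115
Through Week 35: $128,292
Through Week 36: $185,488
Through Week 37: $198,307
Through Week 38: $203,276
Through Week 39: $256,780
Through Week 40: $272,735
Through Week 41: $273,398
Through Week 42: $281,317
Through Week 43: $336,253
Final cumulative total $336,253 ≤ $360,000; the threshold is never exceeded.

Not triggered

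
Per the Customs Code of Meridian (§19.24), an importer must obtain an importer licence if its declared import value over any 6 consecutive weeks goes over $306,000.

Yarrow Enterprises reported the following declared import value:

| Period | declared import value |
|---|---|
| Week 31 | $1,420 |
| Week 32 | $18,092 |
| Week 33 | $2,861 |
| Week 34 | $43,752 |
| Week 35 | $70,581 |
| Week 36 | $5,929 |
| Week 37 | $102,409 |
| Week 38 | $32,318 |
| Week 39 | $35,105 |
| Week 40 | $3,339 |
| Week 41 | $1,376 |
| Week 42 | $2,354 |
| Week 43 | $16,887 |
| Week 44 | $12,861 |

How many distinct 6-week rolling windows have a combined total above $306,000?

Week 31–Week 36: $1,420 + $18,092 + $2,861 + $43,752 + $70,581 + $5,929 = $142,635 (under)
Week 32–Week 37: $18,092 + $2,861 + $43,752 + $70,581 + $5,929 + $102,409 = $243,624 (under)
Week 33–Week 38: $2,861 + $43,752 + $70,581 + $5,929 + $102,409 + $32,318 = $257,850 (under)
Week 34–Week 39: $43,752 + $70,581 + $5,929 + $102,409 + $32,318 + $35,105 = $290,094 (under)
Week 35–Week 40: $70,581 + $5,929 + $102,409 + $32,318 + $35,105 + $3,339 = $249,681 (under)
Week 36–Week 41: $5,929 + $102,409 + $32,318 + $35,105 + $3,339 + $1,376 = $180,476 (under)
Week 37–Week 42: $102,409 + $32,318 + $35,105 + $3,339 + $1,376 + $2,354 = $176,901 (under)
Week 38–Week 43: $32,318 + $35,105 + $3,339 + $1,376 + $2,354 + $16,887 = $91,379 (under)
Week 39–Week 44: $35,105 + $3,339 + $1,376 + $2,354 + $16,887 + $12,861 = $71,922 (under)
0 windows exceed the threshold.

0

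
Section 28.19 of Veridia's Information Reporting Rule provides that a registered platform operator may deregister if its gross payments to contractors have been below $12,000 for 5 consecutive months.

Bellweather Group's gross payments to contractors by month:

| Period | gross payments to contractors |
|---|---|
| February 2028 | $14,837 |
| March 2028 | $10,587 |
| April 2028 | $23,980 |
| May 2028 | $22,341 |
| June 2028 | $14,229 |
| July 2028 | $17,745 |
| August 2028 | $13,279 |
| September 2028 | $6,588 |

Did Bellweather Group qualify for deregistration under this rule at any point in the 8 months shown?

Months below $12,000: March 2028, September 2028.
Longest run of consecutive months below the threshold: 1.
1 < 5, so Bellweather Group never became eligible.

No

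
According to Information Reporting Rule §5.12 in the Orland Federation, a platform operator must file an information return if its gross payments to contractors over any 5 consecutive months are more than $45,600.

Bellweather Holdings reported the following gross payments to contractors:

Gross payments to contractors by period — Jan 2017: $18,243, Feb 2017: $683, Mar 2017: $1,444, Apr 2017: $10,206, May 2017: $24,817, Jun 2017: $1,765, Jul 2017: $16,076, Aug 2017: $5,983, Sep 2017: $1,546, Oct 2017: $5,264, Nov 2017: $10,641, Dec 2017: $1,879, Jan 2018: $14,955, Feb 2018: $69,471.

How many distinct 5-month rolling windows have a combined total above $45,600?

5

Jan 2017–May 2017: $18,243 + $683 + $1,444 + $10,206 + $24,817 = $55,393 (over)
Feb 2017–Jun 2017: $683 + $1,444 + $10,206 + $24,817 + $1,765 = $38,915 (under)
Mar 2017–Jul 2017: $1,444 + $10,206 + $24,817 + $1,765 + $16,076 = $54,308 (over)
Apr 2017–Aug 2017: $10,206 + $24,817 + $1,765 + $16,076 + $5,983 = $58,847 (over)
May 2017–Sep 2017: $24,817 + $1,765 + $16,076 + $5,983 + $1,546 = $50,187 (over)
Jun 2017–Oct 2017: $1,765 + $16,076 + $5,983 + $1,546 + $5,264 = $30,634 (under)
Jul 2017–Nov 2017: $16,076 + $5,983 + $1,546 + $5,264 + $10,641 = $39,510 (under)
Aug 2017–Dec 2017: $5,983 + $1,546 + $5,264 + $10,641 + $1,879 = $25,313 (under)
Sep 2017–Jan 2018: $1,546 + $5,264 + $10,641 + $1,879 + $14,955 = $34,285 (under)
Oct 2017–Feb 2018: $5,264 + $10,641 + $1,879 + $14,955 + $69,471 = $102,210 (over)
5 windows exceed the threshold.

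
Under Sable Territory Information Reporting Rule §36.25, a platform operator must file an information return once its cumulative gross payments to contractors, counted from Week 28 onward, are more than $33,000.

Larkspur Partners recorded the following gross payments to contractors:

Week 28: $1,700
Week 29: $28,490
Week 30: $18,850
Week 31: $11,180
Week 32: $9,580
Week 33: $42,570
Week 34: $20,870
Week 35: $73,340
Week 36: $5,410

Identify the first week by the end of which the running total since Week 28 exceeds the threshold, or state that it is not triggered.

Week 30

Through Week 28: $1,700
Through Week 29: $30,190
Through Week 30: $49,040 ← exceeds threshold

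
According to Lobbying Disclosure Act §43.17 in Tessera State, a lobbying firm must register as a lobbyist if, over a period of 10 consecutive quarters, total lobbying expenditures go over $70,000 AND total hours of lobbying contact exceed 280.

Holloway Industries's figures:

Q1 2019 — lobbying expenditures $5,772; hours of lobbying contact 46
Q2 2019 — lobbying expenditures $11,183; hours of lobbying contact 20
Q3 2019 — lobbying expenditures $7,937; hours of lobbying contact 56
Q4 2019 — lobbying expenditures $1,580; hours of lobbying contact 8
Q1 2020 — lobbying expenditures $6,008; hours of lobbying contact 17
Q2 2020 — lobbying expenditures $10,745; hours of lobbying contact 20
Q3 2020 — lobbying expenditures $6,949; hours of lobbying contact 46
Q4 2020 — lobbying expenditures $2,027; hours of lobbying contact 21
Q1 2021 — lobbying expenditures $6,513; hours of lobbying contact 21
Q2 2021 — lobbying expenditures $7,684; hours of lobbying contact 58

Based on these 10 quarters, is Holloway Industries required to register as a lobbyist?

Total lobbying expenditures: $5,772 + $11,183 + $7,937 + $1,580 + $6,008 + $10,745 + $6,949 + $2,027 + $6,513 + $7,684 = $66,398 (≤ $70,000).
Total hours of lobbying contact: 46 + 20 + 56 + 8 + 17 + 20 + 46 + 21 + 21 + 58 = 313 (> 280).
The test is 'and': the rule requires both, and at least one is not exceeded.

No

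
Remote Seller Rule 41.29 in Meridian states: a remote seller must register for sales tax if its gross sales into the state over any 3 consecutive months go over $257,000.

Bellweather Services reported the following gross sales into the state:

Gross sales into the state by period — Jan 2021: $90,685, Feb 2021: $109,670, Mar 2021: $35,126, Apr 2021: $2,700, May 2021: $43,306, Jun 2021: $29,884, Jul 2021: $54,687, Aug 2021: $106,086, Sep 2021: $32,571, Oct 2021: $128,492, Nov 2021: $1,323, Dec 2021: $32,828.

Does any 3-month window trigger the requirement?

Jan 2021–Mar 2021: $90,685 + $109,670 + $35,126 = $235,481 (under)
Feb 2021–Apr 2021: $109,670 + $35,126 + $2,700 = $147,496 (under)
Mar 2021–May 2021: $35,126 + $2,700 + $43,306 = $81,132 (under)
Apr 2021–Jun 2021: $2,700 + $43,306 + $29,884 = $75,890 (under)
May 2021–Jul 2021: $43,306 + $29,884 + $54,687 = $127,877 (under)
Jun 2021–Aug 2021: $29,884 + $54,687 + $106,086 = $190,657 (under)
Jul 2021–Sep 2021: $54,687 + $106,086 + $32,571 = $193,344 (under)
Aug 2021–Oct 2021: $106,086 + $32,571 + $128,492 = $267,149 (over)
Sep 2021–Nov 2021: $32,571 + $128,492 + $1,323 = $162,386 (under)
Oct 2021–Dec 2021: $128,492 + $1,323 + $32,828 = $162,643 (under)
At least one window exceeds $257,000.

Yes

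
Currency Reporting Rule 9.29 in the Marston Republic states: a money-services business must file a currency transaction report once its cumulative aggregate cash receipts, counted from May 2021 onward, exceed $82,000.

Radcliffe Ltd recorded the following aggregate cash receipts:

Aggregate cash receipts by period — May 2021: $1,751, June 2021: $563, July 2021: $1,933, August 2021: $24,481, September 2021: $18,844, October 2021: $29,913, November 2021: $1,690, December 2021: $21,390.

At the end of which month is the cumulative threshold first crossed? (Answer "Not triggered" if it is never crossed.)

Through May 2021: $1,751
Through June 2021: $2,314
Through July 2021: $4,247
Through August 2021: $28,728
Through September 2021: $47,572
Through October 2021: $77,485
Through November 2021: $79,175
Through December 2021: $100,565 ← exceeds threshold

December 2021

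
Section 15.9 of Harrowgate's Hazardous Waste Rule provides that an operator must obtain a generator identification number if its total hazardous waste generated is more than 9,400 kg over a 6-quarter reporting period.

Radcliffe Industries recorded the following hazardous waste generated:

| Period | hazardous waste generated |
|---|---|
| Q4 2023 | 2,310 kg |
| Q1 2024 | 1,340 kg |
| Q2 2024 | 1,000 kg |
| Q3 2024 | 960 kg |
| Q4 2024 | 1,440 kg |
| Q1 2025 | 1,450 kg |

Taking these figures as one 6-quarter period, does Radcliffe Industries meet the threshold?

No

Total hazardous waste generated: 2,310 kg + 1,340 kg + 1,000 kg + 960 kg + 1,440 kg + 1,450 kg = 8,500 kg.
8,500 kg ≤ 9,400 kg, so the threshold is not exceeded.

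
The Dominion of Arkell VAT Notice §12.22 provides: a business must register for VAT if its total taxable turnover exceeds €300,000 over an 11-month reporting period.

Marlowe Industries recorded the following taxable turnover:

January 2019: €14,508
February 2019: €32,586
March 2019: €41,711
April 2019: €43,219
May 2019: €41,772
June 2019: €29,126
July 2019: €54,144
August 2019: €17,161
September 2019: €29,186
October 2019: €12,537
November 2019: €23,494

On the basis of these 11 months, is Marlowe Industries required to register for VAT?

Yes

Total taxable turnover: €14,508 + €32,586 + €41,711 + €43,219 + €41,772 + €29,126 + €54,144 + €17,161 + €29,186 + €12,537 + €23,494 = €339,444.
€339,444 > €300,000, so the threshold is exceeded.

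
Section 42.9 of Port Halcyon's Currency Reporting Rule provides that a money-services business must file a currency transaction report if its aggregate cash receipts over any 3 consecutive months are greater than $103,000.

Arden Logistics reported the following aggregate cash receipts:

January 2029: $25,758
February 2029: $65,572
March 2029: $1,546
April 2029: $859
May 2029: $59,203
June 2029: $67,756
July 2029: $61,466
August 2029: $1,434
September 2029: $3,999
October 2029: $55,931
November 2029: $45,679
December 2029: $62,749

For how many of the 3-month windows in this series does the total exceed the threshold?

January 2029–March 2029: $25,758 + $65,572 + $1,546 = $92,876 (under)
February 2029–April 2029: $65,572 + $1,546 + $859 = $67,977 (under)
March 2029–May 2029: $1,546 + $859 + $59,203 = $61,608 (under)
April 2029–June 2029: $859 + $59,203 + $67,756 = $127,818 (over)
May 2029–July 2029: $59,203 + $67,756 + $61,466 = $188,425 (over)
June 2029–August 2029: $67,756 + $61,466 + $1,434 = $130,656 (over)
July 2029–September 2029: $61,466 + $1,434 + $3,999 = $66,899 (under)
August 2029–October 2029: $1,434 + $3,999 + $55,931 = $61,364 (under)
September 2029–November 2029: $3,999 + $55,931 + $45,679 = $105,609 (over)
October 2029–December 2029: $55,931 + $45,679 + $62,749 = $164,359 (over)
5 windows exceed the threshold.

5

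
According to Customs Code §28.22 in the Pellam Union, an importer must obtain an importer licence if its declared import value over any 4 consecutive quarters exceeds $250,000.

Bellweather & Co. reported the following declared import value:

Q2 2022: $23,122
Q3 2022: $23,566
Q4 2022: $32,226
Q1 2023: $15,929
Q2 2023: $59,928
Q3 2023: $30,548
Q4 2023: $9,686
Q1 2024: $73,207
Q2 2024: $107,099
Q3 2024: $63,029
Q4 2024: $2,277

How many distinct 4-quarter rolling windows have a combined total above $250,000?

1

Q2 2022–Q1 2023: $23,122 + $23,566 + $32,226 + $15,929 = $94,843 (under)
Q3 2022–Q2 2023: $23,566 + $32,226 + $15,929 + $59,928 = $131,649 (under)
Q4 2022–Q3 2023: $32,226 + $15,929 + $59,928 + $30,548 = $138,631 (under)
Q1 2023–Q4 2023: $15,929 + $59,928 + $30,548 + $9,686 = $116,091 (under)
Q2 2023–Q1 2024: $59,928 + $30,548 + $9,686 + $73,207 = $173,369 (under)
Q3 2023–Q2 2024: $30,548 + $9,686 + $73,207 + $107,099 = $220,540 (under)
Q4 2023–Q3 2024: $9,686 + $73,207 + $107,099 + $63,029 = $253,021 (over)
Q1 2024–Q4 2024: $73,207 + $107,099 + $63,029 + $2,277 = $245,612 (under)
1 window exceeds the threshold.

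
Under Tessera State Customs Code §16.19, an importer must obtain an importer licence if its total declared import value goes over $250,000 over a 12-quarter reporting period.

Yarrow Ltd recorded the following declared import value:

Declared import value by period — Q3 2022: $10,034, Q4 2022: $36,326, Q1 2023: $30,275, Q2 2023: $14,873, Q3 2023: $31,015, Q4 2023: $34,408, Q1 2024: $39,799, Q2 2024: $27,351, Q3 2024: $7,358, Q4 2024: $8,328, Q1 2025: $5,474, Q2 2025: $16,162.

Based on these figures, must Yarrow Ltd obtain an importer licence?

Total declared import value: $10,034 + $36,326 + $30,275 + $14,873 + $31,015 + $34,408 + $39,799 + $27,351 + $7,358 + $8,328 + $5,474 + $16,162 = $261,403.
$261,403 > $250,000, so the threshold is exceeded.

Yes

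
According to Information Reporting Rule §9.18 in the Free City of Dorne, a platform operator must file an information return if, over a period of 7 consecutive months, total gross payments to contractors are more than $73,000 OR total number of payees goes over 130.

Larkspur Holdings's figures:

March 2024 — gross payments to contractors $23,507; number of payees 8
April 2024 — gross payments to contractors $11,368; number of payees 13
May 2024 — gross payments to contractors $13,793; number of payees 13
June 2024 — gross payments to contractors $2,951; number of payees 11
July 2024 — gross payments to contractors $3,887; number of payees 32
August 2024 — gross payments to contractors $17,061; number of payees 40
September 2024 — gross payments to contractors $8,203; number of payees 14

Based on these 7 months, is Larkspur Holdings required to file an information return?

Yes

Total gross payments to contractors: $23,507 + $11,368 + $13,793 + $2,951 + $3,887 + $17,061 + $8,203 = $80,770 (> $73,000).
Total number of payees: 8 + 13 + 13 + 11 + 32 + 40 + 14 = 131 (> 130).
The test is 'or': at least one threshold is exceeded.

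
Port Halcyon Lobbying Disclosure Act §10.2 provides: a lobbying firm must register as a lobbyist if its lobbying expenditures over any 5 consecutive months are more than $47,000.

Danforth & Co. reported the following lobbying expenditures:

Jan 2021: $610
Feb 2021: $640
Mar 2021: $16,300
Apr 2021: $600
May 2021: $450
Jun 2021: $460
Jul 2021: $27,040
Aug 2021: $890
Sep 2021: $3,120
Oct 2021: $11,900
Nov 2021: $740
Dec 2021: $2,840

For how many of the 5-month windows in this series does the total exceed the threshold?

0

Jan 2021–May 2021: $610 + $640 + $16,300 + $600 + $450 = $18,600 (under)
Feb 2021–Jun 2021: $640 + $16,300 + $600 + $450 + $460 = $18,450 (under)
Mar 2021–Jul 2021: $16,300 + $600 + $450 + $460 + $27,040 = $44,850 (under)
Apr 2021–Aug 2021: $600 + $450 + $460 + $27,040 + $890 = $29,440 (under)
May 2021–Sep 2021: $450 + $460 + $27,040 + $890 + $3,120 = $31,960 (under)
Jun 2021–Oct 2021: $460 + $27,040 + $890 + $3,120 + $11,900 = $43,410 (under)
Jul 2021–Nov 2021: $27,040 + $890 + $3,120 + $11,900 + $740 = $43,690 (under)
Aug 2021–Dec 2021: $890 + $3,120 + $11,900 + $740 + $2,840 = $19,490 (under)
0 windows exceed the threshold.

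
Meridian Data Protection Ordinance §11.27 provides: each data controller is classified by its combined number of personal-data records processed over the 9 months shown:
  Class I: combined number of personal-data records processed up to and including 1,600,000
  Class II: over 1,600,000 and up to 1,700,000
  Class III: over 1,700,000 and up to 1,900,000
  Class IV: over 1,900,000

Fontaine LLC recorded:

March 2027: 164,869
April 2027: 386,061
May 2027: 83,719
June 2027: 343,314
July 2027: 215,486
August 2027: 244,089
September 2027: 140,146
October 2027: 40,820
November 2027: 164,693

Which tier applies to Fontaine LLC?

Class III

Combined number of personal-data records processed: 164,869 + 386,061 + 83,719 + 343,314 + 215,486 + 244,089 + 140,146 + 40,820 + 164,693 = 1,783,197.
1,700,000 < 1,783,197 ≤ 1,900,000, so Class III applies.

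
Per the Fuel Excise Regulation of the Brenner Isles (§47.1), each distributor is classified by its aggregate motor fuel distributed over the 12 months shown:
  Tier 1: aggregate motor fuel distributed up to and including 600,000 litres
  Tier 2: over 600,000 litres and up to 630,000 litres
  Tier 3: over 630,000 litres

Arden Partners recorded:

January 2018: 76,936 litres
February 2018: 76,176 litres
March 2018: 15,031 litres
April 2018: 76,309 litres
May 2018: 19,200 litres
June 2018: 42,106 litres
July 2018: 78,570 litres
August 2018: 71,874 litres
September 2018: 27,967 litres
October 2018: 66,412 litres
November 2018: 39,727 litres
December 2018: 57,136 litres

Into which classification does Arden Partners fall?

Tier 3

Aggregate motor fuel distributed: 76,936 litres + 76,176 litres + 15,031 litres + 76,309 litres + 19,200 litres + 42,106 litres + 78,570 litres + 71,874 litres + 27,967 litres + 66,412 litres + 39,727 litres + 57,136 litres = 647,444 litres.
647,444 litres > 630,000 litres, so Tier 3 applies.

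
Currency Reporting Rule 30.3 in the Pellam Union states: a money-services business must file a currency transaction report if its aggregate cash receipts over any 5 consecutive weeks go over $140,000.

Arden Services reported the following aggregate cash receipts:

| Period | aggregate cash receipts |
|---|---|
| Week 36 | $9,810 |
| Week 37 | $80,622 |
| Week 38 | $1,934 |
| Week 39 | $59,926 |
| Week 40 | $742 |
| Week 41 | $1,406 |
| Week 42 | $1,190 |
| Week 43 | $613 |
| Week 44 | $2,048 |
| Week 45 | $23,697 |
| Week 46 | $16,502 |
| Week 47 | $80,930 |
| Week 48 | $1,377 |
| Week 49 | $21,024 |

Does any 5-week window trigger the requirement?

Week 36–Week 40: $9,810 + $80,622 + $1,934 + $59,926 + $742 = $153,034 (over)
Week 37–Week 41: $80,622 + $1,934 + $59,926 + $742 + $1,406 = $144,630 (over)
Week 38–Week 42: $1,934 + $59,926 + $742 + $1,406 + $1,190 = $65,198 (under)
Week 39–Week 43: $59,926 + $742 + $1,406 + $1,190 + $613 = $63,877 (under)
Week 40–Week 44: $742 + $1,406 + $1,190 + $613 + $2,048 = $5,999 (under)
Week 41–Week 45: $1,406 + $1,190 + $613 + $2,048 + $23,697 = $28,954 (under)
Week 42–Week 46: $1,190 + $613 + $2,048 + $23,697 + $16,502 = $44,050 (under)
Week 43–Week 47: $613 + $2,048 + $23,697 + $16,502 + $80,930 = $123,790 (under)
Week 44–Week 48: $2,048 + $23,697 + $16,502 + $80,930 + $1,377 = $124,554 (under)
Week 45–Week 49: $23,697 + $16,502 + $80,930 + $1,377 + $21,024 = $143,530 (over)
At least one window exceeds $140,000.

Yes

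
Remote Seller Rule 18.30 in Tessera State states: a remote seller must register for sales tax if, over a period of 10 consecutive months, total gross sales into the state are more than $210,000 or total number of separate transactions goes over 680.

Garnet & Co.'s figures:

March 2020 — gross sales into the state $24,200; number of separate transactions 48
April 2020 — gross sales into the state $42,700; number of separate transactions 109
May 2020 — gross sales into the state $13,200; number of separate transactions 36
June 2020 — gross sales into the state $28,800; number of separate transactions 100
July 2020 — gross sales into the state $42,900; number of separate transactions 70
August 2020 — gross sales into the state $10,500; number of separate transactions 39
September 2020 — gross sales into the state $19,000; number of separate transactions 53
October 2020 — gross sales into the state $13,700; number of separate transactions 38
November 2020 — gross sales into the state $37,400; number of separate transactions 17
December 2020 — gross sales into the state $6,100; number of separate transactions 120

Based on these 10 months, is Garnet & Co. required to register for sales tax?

Total gross sales into the state: $24,200 + $42,700 + $13,200 + $28,800 + $42,900 + $10,500 + $19,000 + $13,700 + $37,400 + $6,100 = $238,500 (> $210,000).
Total number of separate transactions: 48 + 109 + 36 + 100 + 70 + 39 + 53 + 38 + 17 + 120 = 630 (≤ 680).
The test is 'or': at least one threshold is exceeded.

Yes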